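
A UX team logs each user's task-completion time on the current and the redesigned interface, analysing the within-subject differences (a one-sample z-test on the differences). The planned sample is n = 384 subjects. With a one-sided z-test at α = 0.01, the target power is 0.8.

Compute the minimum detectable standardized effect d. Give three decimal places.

d ≈ 0.162

Required noncentrality: δ = z_{0.01} + z_{0.20} = 2.326 + 0.842 = 3.168.
δ = d·√n ⇒ d = δ/√n = 3.168/√384 = 0.1617.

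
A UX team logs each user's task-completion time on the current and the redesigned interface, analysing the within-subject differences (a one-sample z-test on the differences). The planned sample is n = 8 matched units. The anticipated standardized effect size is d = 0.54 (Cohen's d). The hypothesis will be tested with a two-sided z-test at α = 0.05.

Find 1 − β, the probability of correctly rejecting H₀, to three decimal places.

Power ≈ 0.333

Noncentrality parameter: λ = d·√n = 0.54 × √8 = 1.5274
Critical value for a two-sided test at α = 0.05: z_{α/2} = 1.960.
Power = Φ(λ − 1.960) + Φ(−λ − 1.960) = Φ(-0.433) + Φ(-3.487) = 0.3326 + 0.0002 = 0.3329.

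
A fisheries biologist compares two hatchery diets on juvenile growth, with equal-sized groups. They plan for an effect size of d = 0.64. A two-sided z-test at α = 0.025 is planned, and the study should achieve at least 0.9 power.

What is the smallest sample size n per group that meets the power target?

Set Φ(δ − 2.241) = 0.9; then δ − 2.241 = Φ⁻¹(0.9) = 1.282, giving δ = 3.523.
(The Φ(−δ − z_{α/2}) term is vanishingly small for δ > 0 and is dropped in the standard sample-size formula.)
δ = d·√(n/2) ⇒ n = 2(δ/d)² = 2 × (3.523 / 0.64)² = 60.60.
Rounding up, n = 61 per group.

n = 61 per group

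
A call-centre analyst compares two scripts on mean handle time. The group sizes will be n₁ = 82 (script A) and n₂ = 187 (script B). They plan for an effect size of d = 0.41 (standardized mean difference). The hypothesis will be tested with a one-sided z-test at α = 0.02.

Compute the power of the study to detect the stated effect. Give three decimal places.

Noncentrality parameter: δ = d / √(1/n₁ + 1/n₂) = 0.41 / √(1/82 + 1/187) = 3.0955
Critical value for a one-sided test at α = 0.02: z_α = 2.054.
Power = P(Z > 2.054 − δ) = Φ(1.042) = 0.8512.

Power ≈ 0.851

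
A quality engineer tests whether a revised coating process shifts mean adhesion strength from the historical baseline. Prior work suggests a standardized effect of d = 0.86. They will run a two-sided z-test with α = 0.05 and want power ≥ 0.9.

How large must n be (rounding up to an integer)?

For power 0.9 need Φ(δ − z_{0.025}) = 0.9, so δ = z_{0.025} + z_{0.10} = 1.960 + 1.282 = 3.242.
(Ignoring the negligible lower-tail rejection probability gives the usual closed-form inversion.)
δ = d·√n ⇒ n = (δ/d)² = (3.242 / 0.86)² = 14.21.
Round up to the next whole unit.

n = 15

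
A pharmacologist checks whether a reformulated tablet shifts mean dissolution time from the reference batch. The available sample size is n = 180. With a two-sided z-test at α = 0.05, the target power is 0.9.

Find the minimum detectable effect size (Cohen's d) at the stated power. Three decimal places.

d ≈ 0.242

Required noncentrality: δ = z_{0.025} + z_{0.10} = 1.960 + 1.282 = 3.242.
(The second rejection-region term Φ(−δ − z_{α/2}) is negligible and dropped.)
δ = d·√n ⇒ d = δ/√n = 3.242/√180 = 0.2416.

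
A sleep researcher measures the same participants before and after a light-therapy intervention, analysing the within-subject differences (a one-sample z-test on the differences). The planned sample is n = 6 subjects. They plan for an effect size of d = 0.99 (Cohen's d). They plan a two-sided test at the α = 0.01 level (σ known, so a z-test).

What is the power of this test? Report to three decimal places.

Noncentrality parameter: δ = d·√n = 0.99 × √6 = 2.4250
Two-sided α = 0.01 → critical value z_{0.005} = 2.576.
Power = Φ(δ − 2.576) + Φ(−δ − 2.576) = Φ(-0.151) + Φ(-5.001) = 0.4401 + 0.0000 = 0.4401.

Power ≈ 0.440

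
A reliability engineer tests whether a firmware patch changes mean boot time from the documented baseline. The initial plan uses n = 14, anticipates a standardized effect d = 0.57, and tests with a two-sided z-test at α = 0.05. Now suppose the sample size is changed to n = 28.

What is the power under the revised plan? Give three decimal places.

Power ≈ 0.855

With n = 28: δ = d·√n = 0.57 × √28 = 3.0162. Critical value z_{0.025} = 1.960.
Revised power = Φ(δ − 1.960) + Φ(−δ − 1.960) = Φ(1.056) + Φ(-4.976) = 0.8546 + 0.0000 = 0.8546.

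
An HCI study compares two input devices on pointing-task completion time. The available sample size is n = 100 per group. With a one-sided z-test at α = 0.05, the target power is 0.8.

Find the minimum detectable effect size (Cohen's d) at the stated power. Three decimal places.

d ≈ 0.352

Required noncentrality: δ = z_{0.05} + z_{0.20} = 1.645 + 0.842 = 2.486.
δ = d·√(n/2) ⇒ d = δ/√(n/2) = 2.486/√(100/2) = 0.3516.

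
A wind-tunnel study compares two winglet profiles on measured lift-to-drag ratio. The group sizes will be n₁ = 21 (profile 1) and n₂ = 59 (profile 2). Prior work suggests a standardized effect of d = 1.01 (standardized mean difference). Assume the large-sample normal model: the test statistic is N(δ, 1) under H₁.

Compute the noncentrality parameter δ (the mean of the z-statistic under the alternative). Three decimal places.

δ ≈ 3.975

δ = d / √(1/n₁ + 1/n₂) = 1.01 / √(1/21 + 1/59) = 3.9748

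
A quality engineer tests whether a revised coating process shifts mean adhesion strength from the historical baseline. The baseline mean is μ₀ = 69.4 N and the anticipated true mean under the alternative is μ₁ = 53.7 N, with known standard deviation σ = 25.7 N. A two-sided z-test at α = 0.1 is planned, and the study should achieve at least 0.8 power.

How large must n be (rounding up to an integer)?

n = 17

Standardized effect: d = |μ₁ − μ₀| / σ = |53.7 − 69.4| / 25.7 = 0.6109
For power 0.8 need Φ(δ − z_{0.05}) = 0.8, so δ = z_{0.05} + z_{0.20} = 1.645 + 0.842 = 2.486.
(For δ > 0 the lower-tail rejection region contributes negligibly to power, so the one-term inversion is standard.)
δ = d·√n ⇒ n = (δ/d)² = (2.486 / 0.6109)² = 16.57.
Round up to the next whole unit.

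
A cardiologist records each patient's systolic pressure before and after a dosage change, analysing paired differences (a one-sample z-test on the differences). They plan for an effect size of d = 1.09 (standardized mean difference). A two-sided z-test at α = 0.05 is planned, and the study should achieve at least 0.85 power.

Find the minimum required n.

Set Φ(δ − 1.960) = 0.85; then δ − 1.960 = Φ⁻¹(0.85) = 1.036, giving δ = 2.996.
(The Φ(−δ − z_{α/2}) term is vanishingly small for δ > 0 and is dropped in the standard sample-size formula.)
δ = d·√n ⇒ n = (δ/d)² = (2.996 / 1.09)² = 7.56.
Rounding up, n = 8.

n = 8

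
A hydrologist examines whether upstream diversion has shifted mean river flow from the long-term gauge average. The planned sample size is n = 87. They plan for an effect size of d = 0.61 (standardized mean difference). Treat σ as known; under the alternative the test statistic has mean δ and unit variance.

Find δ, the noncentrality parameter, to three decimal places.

The noncentrality parameter scales effect size by the design's sample-size factor: δ = d·√n = 0.61 × √87 = 5.6897

δ ≈ 5.690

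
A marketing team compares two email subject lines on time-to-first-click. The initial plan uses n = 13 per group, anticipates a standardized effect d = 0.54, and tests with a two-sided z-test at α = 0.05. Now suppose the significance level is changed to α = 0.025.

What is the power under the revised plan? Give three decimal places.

δ = d·√(n/2) = 0.54 × √(13/2) = 1.3767 (unchanged). New critical value: z_{0.0125} = 2.241.
Revised power = Φ(δ − 2.241) + Φ(−δ − 2.241) = Φ(-0.865) + Φ(-3.618) = 0.1936 + 0.0001 = 0.1938.

Power ≈ 0.194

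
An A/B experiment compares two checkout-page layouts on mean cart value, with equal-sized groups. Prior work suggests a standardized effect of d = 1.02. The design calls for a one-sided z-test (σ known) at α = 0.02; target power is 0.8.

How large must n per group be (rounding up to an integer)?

Set Φ(δ − 2.054) = 0.8; then δ − 2.054 = Φ⁻¹(0.8) = 0.842, giving δ = 2.895.
δ = d·√(n/2) ⇒ n = 2(δ/d)² = 2 × (2.895 / 1.02)² = 16.12.
Rounding up, n = 17 per group.

n = 17 per group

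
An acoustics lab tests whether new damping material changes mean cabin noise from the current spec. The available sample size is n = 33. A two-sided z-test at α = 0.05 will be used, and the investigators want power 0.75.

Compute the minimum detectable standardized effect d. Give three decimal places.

d ≈ 0.459

Need Φ(δ − 1.960) = 0.75, so δ = 1.960 + 0.674 = 2.634.
(The second rejection-region term Φ(−δ − z_{α/2}) is negligible and dropped.)
δ = d·√n ⇒ d = δ/√n = 2.634/√33 = 0.4586.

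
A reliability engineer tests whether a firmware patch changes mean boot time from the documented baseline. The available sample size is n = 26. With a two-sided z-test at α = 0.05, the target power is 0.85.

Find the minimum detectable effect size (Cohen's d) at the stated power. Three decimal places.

Required noncentrality: δ = z_{0.025} + z_{0.15} = 1.960 + 1.036 = 2.996.
(Lower-tail contribution to power is negligible for δ > 0.)
δ = d·√n ⇒ d = δ/√n = 2.996/√26 = 0.5876.

d ≈ 0.588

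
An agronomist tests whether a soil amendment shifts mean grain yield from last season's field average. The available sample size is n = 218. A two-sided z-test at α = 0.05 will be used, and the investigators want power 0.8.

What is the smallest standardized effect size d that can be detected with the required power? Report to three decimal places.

Need Φ(δ − 1.960) = 0.8, so δ = 1.960 + 0.842 = 2.802.
(The second rejection-region term Φ(−δ − z_{α/2}) is negligible and dropped.)
δ = d·√n ⇒ d = δ/√n = 2.802/√218 = 0.1897.

d ≈ 0.190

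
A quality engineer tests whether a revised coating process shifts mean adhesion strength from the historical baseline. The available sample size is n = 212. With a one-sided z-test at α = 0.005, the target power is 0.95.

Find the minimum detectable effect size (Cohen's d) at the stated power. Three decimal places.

Need Φ(δ − 2.576) = 0.95, so δ = 2.576 + 1.645 = 4.221.
δ = d·√n ⇒ d = δ/√n = 4.221/√212 = 0.2899.

d ≈ 0.290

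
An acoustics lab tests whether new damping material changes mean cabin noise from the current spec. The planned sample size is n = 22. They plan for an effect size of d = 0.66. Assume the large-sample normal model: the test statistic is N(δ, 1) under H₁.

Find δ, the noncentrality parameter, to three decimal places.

δ = d·√n = 0.66 × √22 = 3.0957

δ ≈ 3.096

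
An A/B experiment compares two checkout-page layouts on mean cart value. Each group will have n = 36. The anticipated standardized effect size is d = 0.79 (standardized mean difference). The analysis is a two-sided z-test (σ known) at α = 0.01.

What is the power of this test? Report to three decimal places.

Power ≈ 0.781

Noncentrality parameter: δ = d·√(n/2) = 0.79 × √(36/2) = 3.3517
Two-sided α = 0.01 → critical value z_{0.005} = 2.576.
Power = Φ(δ − 2.576) + Φ(−δ − 2.576) = Φ(0.776) + Φ(-5.928) = 0.7811 + 0.0000 = 0.7811.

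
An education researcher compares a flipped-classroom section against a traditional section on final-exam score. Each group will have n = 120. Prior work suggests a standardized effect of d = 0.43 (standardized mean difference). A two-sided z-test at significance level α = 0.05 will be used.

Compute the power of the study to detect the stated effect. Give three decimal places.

Noncentrality parameter: δ = d·√(n/2) = 0.43 × √(120/2) = 3.3308
Critical value for a two-sided test at α = 0.05: z_{α/2} = 1.960.
Power = Φ(δ − 1.960) + Φ(−δ − 1.960) = Φ(1.371) + Φ(-5.291) = 0.9148 + 0.0000 = 0.9148.

Power ≈ 0.915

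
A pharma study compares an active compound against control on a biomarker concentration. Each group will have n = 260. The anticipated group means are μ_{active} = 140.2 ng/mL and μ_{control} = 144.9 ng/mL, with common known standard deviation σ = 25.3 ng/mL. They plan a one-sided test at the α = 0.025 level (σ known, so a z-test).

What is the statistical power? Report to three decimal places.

Standardized effect: d = |μ_{active} − μ_{control}| / σ = |140.2 − 144.9| / 25.3 = 0.1858
Noncentrality parameter: δ = d·√(n/2) = 0.1858 × √(260/2) = 2.1181
One-sided α = 0.025 → critical value z_{0.025} = 1.960.
Power = Φ(δ − 1.960) = Φ(0.158) = 0.5628.

Power ≈ 0.563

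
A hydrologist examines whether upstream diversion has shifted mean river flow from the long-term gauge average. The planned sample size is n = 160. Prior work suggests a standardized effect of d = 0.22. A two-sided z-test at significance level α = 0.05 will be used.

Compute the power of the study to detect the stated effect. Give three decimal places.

Noncentrality parameter: λ = d·√n = 0.22 × √160 = 2.7828
Critical value for a two-sided test at α = 0.05: z_{α/2} = 1.960.
Power = Φ(λ − 1.960) + Φ(−λ − 1.960) = Φ(0.823) + Φ(-4.743) = 0.7947 + 0.0000 = 0.7947.

Power ≈ 0.795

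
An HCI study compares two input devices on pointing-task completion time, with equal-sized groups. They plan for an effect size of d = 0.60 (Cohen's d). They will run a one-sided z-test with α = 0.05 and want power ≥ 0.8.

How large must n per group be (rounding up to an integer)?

n = 35 per group

Set Φ(δ − 1.645) = 0.8; then δ − 1.645 = Φ⁻¹(0.8) = 0.842, giving δ = 2.486.
δ = d·√(n/2) ⇒ n = 2(δ/d)² = 2 × (2.486 / 0.60)² = 34.35.
Round up to the next whole unit.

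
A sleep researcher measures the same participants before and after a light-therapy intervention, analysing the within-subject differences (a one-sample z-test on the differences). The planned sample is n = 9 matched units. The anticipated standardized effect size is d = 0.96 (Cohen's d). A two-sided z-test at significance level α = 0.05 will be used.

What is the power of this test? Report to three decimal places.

Noncentrality parameter: δ = d·√n = 0.96 × √9 = 2.8800
Two-sided α = 0.05 → critical value z_{0.025} = 1.960.
Power = Φ(δ − 1.960) + Φ(−δ − 1.960) = Φ(0.920) + Φ(-4.840) = 0.8212 + 0.0000 = 0.8212.

Power ≈ 0.821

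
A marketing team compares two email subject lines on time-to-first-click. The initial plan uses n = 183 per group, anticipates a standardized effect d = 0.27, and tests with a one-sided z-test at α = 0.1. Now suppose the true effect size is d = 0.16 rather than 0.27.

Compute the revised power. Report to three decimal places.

With d = 0.16: δ = d·√(n/2) = 0.16 × √(183/2) = 1.5305. Critical value z_{0.1} = 1.282.
Revised power = P(Z > 1.282 − δ) = Φ(0.249) = 0.5983.

Power ≈ 0.598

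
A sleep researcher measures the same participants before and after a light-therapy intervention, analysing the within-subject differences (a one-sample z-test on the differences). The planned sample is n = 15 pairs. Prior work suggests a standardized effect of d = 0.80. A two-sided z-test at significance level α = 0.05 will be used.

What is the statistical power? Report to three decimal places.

Power ≈ 0.873

Noncentrality parameter: δ = d·√n = 0.80 × √15 = 3.0984
Critical value for a two-sided test at α = 0.05: z_{α/2} = 1.960.
Power = Φ(δ − 1.960) + Φ(−δ − 1.960) = Φ(1.138) + Φ(-5.058) = 0.8725 + 0.0000 = 0.8725.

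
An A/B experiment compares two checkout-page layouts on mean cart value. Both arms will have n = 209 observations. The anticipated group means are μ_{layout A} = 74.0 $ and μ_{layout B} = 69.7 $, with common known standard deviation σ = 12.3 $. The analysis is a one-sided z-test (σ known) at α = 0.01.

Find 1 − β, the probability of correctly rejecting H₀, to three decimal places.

Standardized effect: d = |μ_{layout A} − μ_{layout B}| / σ = |74.0 − 69.7| / 12.3 = 0.3496
Noncentrality parameter: δ = d·√(n/2) = 0.3496 × √(209/2) = 3.5737
Critical value for a one-sided test at α = 0.01: z_α = 2.326.
Power = Φ(δ − 2.326) = Φ(1.247) = 0.8939.

Power ≈ 0.894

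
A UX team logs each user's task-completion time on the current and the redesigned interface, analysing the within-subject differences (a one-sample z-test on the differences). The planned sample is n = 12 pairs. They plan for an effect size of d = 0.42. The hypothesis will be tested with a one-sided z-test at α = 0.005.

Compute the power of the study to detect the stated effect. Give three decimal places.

Noncentrality parameter: δ = d·√n = 0.42 × √12 = 1.4549
One-sided α = 0.005 → critical value z_{0.005} = 2.576.
Power = Φ(δ − 2.576) = Φ(-1.121) = 0.1312.

Power ≈ 0.131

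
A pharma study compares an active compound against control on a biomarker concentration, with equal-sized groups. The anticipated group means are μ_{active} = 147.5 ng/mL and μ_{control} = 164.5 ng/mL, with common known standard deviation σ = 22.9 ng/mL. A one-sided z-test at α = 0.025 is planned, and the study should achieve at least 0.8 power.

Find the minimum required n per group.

n = 29 per group

Standardized effect: d = |μ_{active} − μ_{control}| / σ = |147.5 − 164.5| / 22.9 = 0.7424
Set Φ(δ − 1.960) = 0.8; then δ − 1.960 = Φ⁻¹(0.8) = 0.842, giving δ = 2.802.
δ = d·√(n/2) ⇒ n = 2(δ/d)² = 2 × (2.802 / 0.7424)² = 28.48.
Round up to the next whole unit.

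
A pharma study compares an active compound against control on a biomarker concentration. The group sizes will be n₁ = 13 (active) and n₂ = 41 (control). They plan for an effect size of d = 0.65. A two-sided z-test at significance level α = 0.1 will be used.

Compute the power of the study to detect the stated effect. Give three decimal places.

Noncentrality parameter: δ = d / √(1/n₁ + 1/n₂) = 0.65 / √(1/13 + 1/41) = 2.0421
Critical value for a two-sided test at α = 0.1: z_{α/2} = 1.645.
Power = Φ(δ − 1.645) + Φ(−δ − 1.645) = Φ(0.397) + Φ(-3.687) = 0.6544 + 0.0001 = 0.6545.

Power ≈ 0.655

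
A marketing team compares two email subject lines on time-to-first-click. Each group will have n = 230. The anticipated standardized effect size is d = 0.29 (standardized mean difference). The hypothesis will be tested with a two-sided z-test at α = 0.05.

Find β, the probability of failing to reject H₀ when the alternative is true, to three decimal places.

β ≈ 0.125

Noncentrality parameter: δ = d·√(n/2) = 0.29 × √(230/2) = 3.1099
Critical value for a two-sided test at α = 0.05: z_{α/2} = 1.960.
Power = Φ(δ − 1.960) + Φ(−δ − 1.960) = Φ(1.150) + Φ(-5.070) = 0.8749 + 0.0000 = 0.8749.
Type II error: β = 1 − power = 1 − 0.8749 = 0.1251.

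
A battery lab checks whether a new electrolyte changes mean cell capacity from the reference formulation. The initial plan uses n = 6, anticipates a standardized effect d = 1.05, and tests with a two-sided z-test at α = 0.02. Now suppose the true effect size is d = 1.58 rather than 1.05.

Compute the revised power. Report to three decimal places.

With d = 1.58: δ = d·√n = 1.58 × √6 = 3.8702. Critical value z_{0.01} = 2.326.
Revised power = Φ(δ − 2.326) + Φ(−δ − 2.326) = Φ(1.544) + Φ(-6.197) = 0.9387 + 0.0000 = 0.9387.

Power ≈ 0.939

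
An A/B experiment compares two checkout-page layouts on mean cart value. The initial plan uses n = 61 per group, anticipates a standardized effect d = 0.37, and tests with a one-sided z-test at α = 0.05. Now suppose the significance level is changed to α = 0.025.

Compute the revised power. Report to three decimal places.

Power ≈ 0.533

δ = d·√(n/2) = 0.37 × √(61/2) = 2.0434 (unchanged). New critical value: z_{0.025} = 1.960.
Revised power = Φ(δ − 1.960) = Φ(0.083) = 0.5332.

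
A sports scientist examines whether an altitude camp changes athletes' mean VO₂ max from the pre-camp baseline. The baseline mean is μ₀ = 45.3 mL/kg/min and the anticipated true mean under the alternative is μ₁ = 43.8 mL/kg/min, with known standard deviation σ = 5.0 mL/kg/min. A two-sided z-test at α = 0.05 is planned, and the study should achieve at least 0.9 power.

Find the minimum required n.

Standardized effect: d = |μ₁ − μ₀| / σ = |43.8 − 45.3| / 5.0 = 0.3000
For power 0.9 need Φ(δ − z_{0.025}) = 0.9, so δ = z_{0.025} + z_{0.10} = 1.960 + 1.282 = 3.242.
(Ignoring the negligible lower-tail rejection probability gives the usual closed-form inversion.)
δ = d·√n ⇒ n = (δ/d)² = (3.242 / 0.3000)² = 116.75.
Round up to the next whole unit.

n = 117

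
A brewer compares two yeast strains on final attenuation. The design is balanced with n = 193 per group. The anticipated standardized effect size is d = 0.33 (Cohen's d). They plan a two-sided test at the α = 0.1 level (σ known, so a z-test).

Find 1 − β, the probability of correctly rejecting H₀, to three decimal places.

Noncentrality parameter: δ = d·√(n/2) = 0.33 × √(193/2) = 3.2417
Two-sided α = 0.1 → critical value z_{0.05} = 1.645.
Power = Φ(δ − 1.645) + Φ(−δ − 1.645) = Φ(1.597) + Φ(-4.887) = 0.9449 + 0.0000 = 0.9449.

Power ≈ 0.945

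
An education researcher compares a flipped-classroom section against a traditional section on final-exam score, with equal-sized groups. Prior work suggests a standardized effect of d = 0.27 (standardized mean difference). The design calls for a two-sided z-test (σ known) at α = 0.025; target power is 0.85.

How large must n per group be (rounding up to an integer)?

n = 295 per group

For power 0.85 need Φ(δ − z_{0.0125}) = 0.85, so δ = z_{0.0125} + z_{0.15} = 2.241 + 1.036 = 3.278.
(Ignoring the negligible lower-tail rejection probability gives the usual closed-form inversion.)
δ = d·√(n/2) ⇒ n = 2(δ/d)² = 2 × (3.278 / 0.27)² = 294.77.
Rounding up, n = 295 per group.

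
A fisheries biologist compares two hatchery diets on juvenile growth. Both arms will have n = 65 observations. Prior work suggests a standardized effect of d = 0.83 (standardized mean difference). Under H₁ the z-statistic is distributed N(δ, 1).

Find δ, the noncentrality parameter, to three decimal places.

δ ≈ 4.732

The noncentrality parameter scales effect size by the design's sample-size factor: δ = d·√(n/2) = 0.83 × √(65/2) = 4.7317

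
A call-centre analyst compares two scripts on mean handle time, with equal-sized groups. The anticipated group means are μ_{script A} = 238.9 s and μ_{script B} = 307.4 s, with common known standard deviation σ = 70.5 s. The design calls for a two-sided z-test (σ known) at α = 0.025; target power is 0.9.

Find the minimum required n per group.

Standardized effect: d = |μ_{script A} − μ_{script B}| / σ = |238.9 − 307.4| / 70.5 = 0.9716
For power 0.9 need Φ(δ − z_{0.0125}) = 0.9, so δ = z_{0.0125} + z_{0.10} = 2.241 + 1.282 = 3.523.
(The Φ(−δ − z_{α/2}) term is vanishingly small for δ > 0 and is dropped in the standard sample-size formula.)
δ = d·√(n/2) ⇒ n = 2(δ/d)² = 2 × (3.523 / 0.9716)² = 26.29.
Round up to the next whole unit.

n = 27 per group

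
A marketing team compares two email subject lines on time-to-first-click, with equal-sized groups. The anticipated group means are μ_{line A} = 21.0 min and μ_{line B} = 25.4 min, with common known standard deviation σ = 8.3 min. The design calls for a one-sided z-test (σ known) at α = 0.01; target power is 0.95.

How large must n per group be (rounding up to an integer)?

Standardized effect: d = |μ_{line A} − μ_{line B}| / σ = |21.0 − 25.4| / 8.3 = 0.5301
For power 0.95 need Φ(δ − z_{0.01}) = 0.95, so δ = z_{0.01} + z_{0.05} = 2.326 + 1.645 = 3.971.
δ = d·√(n/2) ⇒ n = 2(δ/d)² = 2 × (3.971 / 0.5301)² = 112.23.
Round up to the next whole unit.

n = 113 per group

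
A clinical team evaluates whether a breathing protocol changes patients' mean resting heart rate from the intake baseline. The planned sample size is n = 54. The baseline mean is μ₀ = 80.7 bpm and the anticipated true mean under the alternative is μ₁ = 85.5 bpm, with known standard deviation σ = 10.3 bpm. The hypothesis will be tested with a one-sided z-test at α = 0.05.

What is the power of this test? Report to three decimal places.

Power ≈ 0.962

Standardized effect: d = |μ₁ − μ₀| / σ = |85.5 − 80.7| / 10.3 = 0.4660
Noncentrality parameter: δ = d·√n = 0.4660 × √54 = 3.4245
One-sided α = 0.05 → critical value z_{0.05} = 1.645.
Power = P(Z > 1.645 − δ) = Φ(1.780) = 0.9624.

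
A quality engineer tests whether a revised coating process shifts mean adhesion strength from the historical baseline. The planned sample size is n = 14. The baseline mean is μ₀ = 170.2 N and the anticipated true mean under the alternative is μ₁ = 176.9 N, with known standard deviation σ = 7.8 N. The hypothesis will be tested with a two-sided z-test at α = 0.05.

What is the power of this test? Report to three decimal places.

Power ≈ 0.895

Standardized effect: d = |μ₁ − μ₀| / σ = |176.9 − 170.2| / 7.8 = 0.8590
Noncentrality parameter: δ = d·√n = 0.8590 × √14 = 3.2140
Two-sided α = 0.05 → critical value z_{0.025} = 1.960.
Power = Φ(δ − 1.960) + Φ(−δ − 1.960) = Φ(1.254) + Φ(-5.174) = 0.8951 + 0.0000 = 0.8951.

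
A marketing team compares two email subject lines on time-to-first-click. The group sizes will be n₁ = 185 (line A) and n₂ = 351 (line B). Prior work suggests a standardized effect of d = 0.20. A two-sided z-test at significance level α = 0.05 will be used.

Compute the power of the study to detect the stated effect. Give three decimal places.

Noncentrality parameter: δ = d / √(1/n₁ + 1/n₂) = 0.20 / √(1/185 + 1/351) = 2.2013
Two-sided α = 0.05 → critical value z_{0.025} = 1.960.
Power = Φ(δ − 1.960) + Φ(−δ − 1.960) = Φ(0.241) + Φ(-4.161) = 0.5954 + 0.0000 = 0.5954.

Power ≈ 0.595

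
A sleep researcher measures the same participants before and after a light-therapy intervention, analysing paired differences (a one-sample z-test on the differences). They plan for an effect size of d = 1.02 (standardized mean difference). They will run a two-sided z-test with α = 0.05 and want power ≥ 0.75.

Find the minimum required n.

Set Φ(δ − 1.960) = 0.75; then δ − 1.960 = Φ⁻¹(0.75) = 0.674, giving δ = 2.634.
(The Φ(−δ − z_{α/2}) term is vanishingly small for δ > 0 and is dropped in the standard sample-size formula.)
δ = d·√n ⇒ n = (δ/d)² = (2.634 / 1.02)² = 6.67.
Rounding up, n = 7.

n = 7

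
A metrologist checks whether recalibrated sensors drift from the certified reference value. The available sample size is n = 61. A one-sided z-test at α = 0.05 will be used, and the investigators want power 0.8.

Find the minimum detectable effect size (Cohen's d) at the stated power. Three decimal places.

Required noncentrality: δ = z_{0.05} + z_{0.20} = 1.645 + 0.842 = 2.486.
δ = d·√n ⇒ d = δ/√n = 2.486/√61 = 0.3184.

d ≈ 0.318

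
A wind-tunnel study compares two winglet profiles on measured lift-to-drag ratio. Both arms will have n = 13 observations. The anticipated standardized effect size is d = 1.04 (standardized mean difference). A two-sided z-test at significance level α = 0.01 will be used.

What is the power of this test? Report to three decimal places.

Noncentrality parameter: δ = d·√(n/2) = 1.04 × √(13/2) = 2.6515
Critical value for a two-sided test at α = 0.01: z_{α/2} = 2.576.
Power = Φ(δ − 2.576) + Φ(−δ − 2.576) = Φ(0.076) + Φ(-5.227) = 0.5302 + 0.0000 = 0.5302.

Power ≈ 0.530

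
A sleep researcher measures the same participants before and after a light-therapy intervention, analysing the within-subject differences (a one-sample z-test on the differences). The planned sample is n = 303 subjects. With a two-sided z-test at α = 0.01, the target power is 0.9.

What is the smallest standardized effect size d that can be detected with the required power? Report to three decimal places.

Required noncentrality: δ = z_{0.005} + z_{0.10} = 2.576 + 1.282 = 3.857.
(Lower-tail contribution to power is negligible for δ > 0.)
δ = d·√n ⇒ d = δ/√n = 3.857/√303 = 0.2216.

d ≈ 0.222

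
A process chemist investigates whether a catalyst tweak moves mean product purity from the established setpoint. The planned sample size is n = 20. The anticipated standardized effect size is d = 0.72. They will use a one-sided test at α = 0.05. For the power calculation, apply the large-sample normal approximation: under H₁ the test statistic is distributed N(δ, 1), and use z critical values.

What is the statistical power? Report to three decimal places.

Noncentrality parameter: λ = d·√n = 0.72 × √20 = 3.2199
One-sided α = 0.05 → critical value z_{0.05} = 1.645.
Power = Φ(λ − 1.645) = Φ(1.575) = 0.9424.

Power ≈ 0.942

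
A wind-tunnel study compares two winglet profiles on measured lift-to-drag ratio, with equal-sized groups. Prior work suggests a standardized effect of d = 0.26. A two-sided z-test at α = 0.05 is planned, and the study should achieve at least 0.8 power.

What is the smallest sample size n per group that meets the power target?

For power 0.8 need Φ(δ − z_{0.025}) = 0.8, so δ = z_{0.025} + z_{0.20} = 1.960 + 0.842 = 2.802.
(The Φ(−δ − z_{α/2}) term is vanishingly small for δ > 0 and is dropped in the standard sample-size formula.)
δ = d·√(n/2) ⇒ n = 2(δ/d)² = 2 × (2.802 / 0.26)² = 232.22.
Round up to the next whole unit.

n = 233 per group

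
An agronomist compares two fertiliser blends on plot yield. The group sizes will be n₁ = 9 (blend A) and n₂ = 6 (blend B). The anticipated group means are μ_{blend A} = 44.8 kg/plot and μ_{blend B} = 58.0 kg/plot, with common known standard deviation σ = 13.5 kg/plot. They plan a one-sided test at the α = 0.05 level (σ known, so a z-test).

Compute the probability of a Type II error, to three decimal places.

β ≈ 0.417

Standardized effect: d = |μ_{blend A} − μ_{blend B}| / σ = |44.8 − 58.0| / 13.5 = 0.9778
Noncentrality parameter: δ = d / √(1/n₁ + 1/n₂) = 0.9778 / √(1/9 + 1/6) = 1.8552
Critical value for a one-sided test at α = 0.05: z_α = 1.645.
Power = P(Z > 1.645 − δ) = Φ(0.210) = 0.5833.
Type II error: β = 1 − power = 1 − 0.5833 = 0.4167.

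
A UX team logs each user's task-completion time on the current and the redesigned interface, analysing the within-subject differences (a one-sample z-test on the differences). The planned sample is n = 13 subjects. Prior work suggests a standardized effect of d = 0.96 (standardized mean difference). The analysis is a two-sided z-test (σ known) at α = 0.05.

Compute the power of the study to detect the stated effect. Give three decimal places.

Power ≈ 0.933

Noncentrality parameter: δ = d·√n = 0.96 × √13 = 3.4613
Critical value for a two-sided test at α = 0.05: z_{α/2} = 1.960.
Power = Φ(δ − 1.960) + Φ(−δ − 1.960) = Φ(1.501) + Φ(-5.421) = 0.9334 + 0.0000 = 0.9334.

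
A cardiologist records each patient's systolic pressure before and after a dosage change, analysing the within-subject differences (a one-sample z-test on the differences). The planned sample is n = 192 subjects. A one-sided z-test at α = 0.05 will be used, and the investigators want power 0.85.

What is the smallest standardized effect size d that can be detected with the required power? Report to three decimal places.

Need Φ(δ − 1.645) = 0.85, so δ = 1.645 + 1.036 = 2.681.
δ = d·√n ⇒ d = δ/√n = 2.681/√192 = 0.1935.

d ≈ 0.194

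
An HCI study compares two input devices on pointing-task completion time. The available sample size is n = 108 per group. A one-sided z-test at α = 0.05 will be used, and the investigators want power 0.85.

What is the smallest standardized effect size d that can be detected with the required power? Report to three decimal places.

d ≈ 0.365

Required noncentrality: δ = z_{0.05} + z_{0.15} = 1.645 + 1.036 = 2.681.
δ = d·√(n/2) ⇒ d = δ/√(n/2) = 2.681/√(108/2) = 0.3649.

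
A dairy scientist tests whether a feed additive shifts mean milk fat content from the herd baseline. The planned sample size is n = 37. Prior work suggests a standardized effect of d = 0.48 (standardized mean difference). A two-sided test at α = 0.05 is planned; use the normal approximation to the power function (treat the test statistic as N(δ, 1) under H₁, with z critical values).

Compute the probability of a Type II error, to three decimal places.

Noncentrality parameter: δ = d·√n = 0.48 × √37 = 2.9197
Critical value for a two-sided test at α = 0.05: z_{α/2} = 1.960.
Power = Φ(δ − 1.960) + Φ(−δ − 1.960) = Φ(0.960) + Φ(-4.880) = 0.8314 + 0.0000 = 0.8314.
Type II error: β = 1 − power = 1 − 0.8314 = 0.1686.

β ≈ 0.169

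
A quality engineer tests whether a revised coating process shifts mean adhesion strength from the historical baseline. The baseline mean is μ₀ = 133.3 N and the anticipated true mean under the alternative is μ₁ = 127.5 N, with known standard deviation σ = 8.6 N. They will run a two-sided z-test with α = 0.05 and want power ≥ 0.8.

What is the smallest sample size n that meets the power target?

Standardized effect: d = |μ₁ − μ₀| / σ = |127.5 − 133.3| / 8.6 = 0.6744
For power 0.8 need Φ(δ − z_{0.025}) = 0.8, so δ = z_{0.025} + z_{0.20} = 1.960 + 0.842 = 2.802.
(Ignoring the negligible lower-tail rejection probability gives the usual closed-form inversion.)
δ = d·√n ⇒ n = (δ/d)² = (2.802 / 0.6744)² = 17.26.
Rounding up, n = 18.

n = 18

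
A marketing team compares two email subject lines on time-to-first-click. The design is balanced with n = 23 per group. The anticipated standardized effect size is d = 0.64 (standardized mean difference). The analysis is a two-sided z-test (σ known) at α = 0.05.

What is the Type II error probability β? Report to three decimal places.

Noncentrality parameter: δ = d·√(n/2) = 0.64 × √(23/2) = 2.1703
Two-sided α = 0.05 → critical value z_{0.025} = 1.960.
Power = Φ(δ − 1.960) + Φ(−δ − 1.960) = Φ(0.210) + Φ(-4.130) = 0.5833 + 0.0000 = 0.5833.
Type II error: β = 1 − power = 1 − 0.5833 = 0.4167.

β ≈ 0.417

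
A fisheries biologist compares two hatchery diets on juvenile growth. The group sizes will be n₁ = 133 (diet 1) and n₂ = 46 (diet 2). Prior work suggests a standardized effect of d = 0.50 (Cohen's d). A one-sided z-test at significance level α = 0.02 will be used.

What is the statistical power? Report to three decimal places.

Noncentrality parameter: δ = d / √(1/n₁ + 1/n₂) = 0.50 / √(1/133 + 1/46) = 2.9231
One-sided α = 0.02 → critical value z_{0.02} = 2.054.
Power = Φ(δ − 2.054) = Φ(0.869) = 0.8077.

Power ≈ 0.808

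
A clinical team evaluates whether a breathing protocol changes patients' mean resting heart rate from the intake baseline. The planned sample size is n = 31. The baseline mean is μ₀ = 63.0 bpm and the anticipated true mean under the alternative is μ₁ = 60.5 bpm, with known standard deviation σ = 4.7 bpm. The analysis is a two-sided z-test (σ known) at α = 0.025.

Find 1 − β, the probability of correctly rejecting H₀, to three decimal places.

Power ≈ 0.764

Standardized effect: d = |μ₁ − μ₀| / σ = |60.5 − 63.0| / 4.7 = 0.5319
Noncentrality parameter: δ = d·√n = 0.5319 × √31 = 2.9616
Critical value for a two-sided test at α = 0.025: z_{α/2} = 2.241.
Power = Φ(δ − 2.241) + Φ(−δ − 2.241) = Φ(0.720) + Φ(-5.203) = 0.7643 + 0.0000 = 0.7643.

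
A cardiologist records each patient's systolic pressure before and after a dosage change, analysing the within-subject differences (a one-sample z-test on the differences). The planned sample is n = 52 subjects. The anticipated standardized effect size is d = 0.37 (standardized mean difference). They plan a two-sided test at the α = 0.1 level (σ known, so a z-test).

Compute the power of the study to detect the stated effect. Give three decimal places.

Noncentrality parameter: λ = d·√n = 0.37 × √52 = 2.6681
Critical value for a two-sided test at α = 0.1: z_{α/2} = 1.645.
Power = Φ(λ − 1.645) + Φ(−λ − 1.645) = Φ(1.023) + Φ(-4.313) = 0.8469 + 0.0000 = 0.8469.

Power ≈ 0.847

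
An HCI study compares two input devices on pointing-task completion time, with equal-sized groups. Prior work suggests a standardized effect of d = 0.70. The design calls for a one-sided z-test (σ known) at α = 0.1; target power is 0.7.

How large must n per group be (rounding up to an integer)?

n = 14 per group

Set Φ(δ − 1.282) = 0.7; then δ − 1.282 = Φ⁻¹(0.7) = 0.524, giving δ = 1.806.
δ = d·√(n/2) ⇒ n = 2(δ/d)² = 2 × (1.806 / 0.70)² = 13.31.
Round up to the next whole unit.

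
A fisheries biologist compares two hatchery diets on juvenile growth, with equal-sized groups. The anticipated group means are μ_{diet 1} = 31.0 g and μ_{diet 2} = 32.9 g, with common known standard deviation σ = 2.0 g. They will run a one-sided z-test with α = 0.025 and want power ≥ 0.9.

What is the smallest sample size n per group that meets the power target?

Standardized effect: d = |μ_{diet 1} − μ_{diet 2}| / σ = |31.0 − 32.9| / 2.0 = 0.9500
For power 0.9 need Φ(δ − z_{0.025}) = 0.9, so δ = z_{0.025} + z_{0.10} = 1.960 + 1.282 = 3.242.
δ = d·√(n/2) ⇒ n = 2(δ/d)² = 2 × (3.242 / 0.9500)² = 23.29.
Round up to the next whole unit.

n = 24 per group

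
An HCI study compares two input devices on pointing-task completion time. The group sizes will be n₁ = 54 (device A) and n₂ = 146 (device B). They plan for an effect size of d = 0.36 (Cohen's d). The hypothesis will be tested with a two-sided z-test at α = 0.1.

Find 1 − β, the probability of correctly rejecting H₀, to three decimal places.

Noncentrality parameter: δ = d / √(1/n₁ + 1/n₂) = 0.36 / √(1/54 + 1/146) = 2.2603
Critical value for a two-sided test at α = 0.1: z_{α/2} = 1.645.
Power = Φ(δ − 1.645) + Φ(−δ − 1.645) = Φ(0.615) + Φ(-3.905) = 0.7309 + 0.0000 = 0.7309.

Power ≈ 0.731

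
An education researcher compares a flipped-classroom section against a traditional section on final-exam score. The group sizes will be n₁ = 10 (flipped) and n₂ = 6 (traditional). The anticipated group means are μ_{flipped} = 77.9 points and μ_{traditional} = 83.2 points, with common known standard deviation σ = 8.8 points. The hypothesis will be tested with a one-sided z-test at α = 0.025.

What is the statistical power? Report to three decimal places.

Power ≈ 0.214

Standardized effect: d = |μ_{flipped} − μ_{traditional}| / σ = |77.9 − 83.2| / 8.8 = 0.6023
Noncentrality parameter: δ = d / √(1/n₁ + 1/n₂) = 0.6023 / √(1/10 + 1/6) = 1.1663
One-sided α = 0.025 → critical value z_{0.025} = 1.960.
Power = P(Z > 1.960 − δ) = Φ(-0.794) = 0.2137.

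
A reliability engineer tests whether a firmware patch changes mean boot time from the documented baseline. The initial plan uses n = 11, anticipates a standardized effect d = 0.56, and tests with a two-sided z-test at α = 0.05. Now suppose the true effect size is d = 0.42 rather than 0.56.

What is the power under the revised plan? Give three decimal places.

With d = 0.42: δ = d·√n = 0.42 × √11 = 1.3930. Critical value z_{0.025} = 1.960.
Revised power = Φ(δ − 1.960) + Φ(−δ − 1.960) = Φ(-0.567) + Φ(-3.353) = 0.2854 + 0.0004 = 0.2858.

Power ≈ 0.286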